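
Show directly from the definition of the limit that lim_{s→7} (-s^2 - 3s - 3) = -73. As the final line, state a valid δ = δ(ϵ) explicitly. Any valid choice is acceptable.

Fix ϵ > 0. We want δ > 0 such that 0 < |s − 7| < δ implies |(-s^2 - 3s - 3) + 73| < ϵ.
(-s^2 - 3s - 3) + 73 = -s^2 - 3s + 70 = (s − 7)(-s - 10).
So |(-s^2 - 3s - 3) + 73| = |s − 7|·|-s - 10|.
Assume first that |s − 7| < 1, so |s| < 8. Then |-s - 10| ≤ 8 + 10 = 18.
Hence |(-s^2 - 3s - 3) + 73| ≤ 18|s − 7| < ϵ provided |s − 7| < ϵ/18.
Choosing δ = min(1, ϵ/18) ensures both conditions, hence |(-s^2 - 3s - 3) + 73| < ϵ.

δ = min(1, ϵ/18)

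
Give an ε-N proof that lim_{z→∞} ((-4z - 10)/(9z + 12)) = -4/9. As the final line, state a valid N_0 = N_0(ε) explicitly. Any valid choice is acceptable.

Suppose ε > 0. We seek N_0 > 0 such that z > N_0 implies |(-4z - 10)/(9z + 12) + 4/9| < ε.
(-4z - 10)/(9z + 12) + 4/9 = (9(-4z - 10) − (-4)(9z + 12)) / (9(9z + 12)) = -42/(9(9z + 12)).
For z > 0 we have 9z + 12 > 9z, so |(-4z - 10)/(9z + 12) + 4/9| = 42/(9(9z + 12)) < 42/(9·9z) = (14/27)/z.
Thus |(-4z - 10)/(9z + 12) + 4/9| < ε whenever z > (14/27)/ε.
Take N_0 = (14/27)/ε. If z > N_0 then |(-4z - 10)/(9z + 12) + 4/9| < (14/27)/z < ε.

N_0 = (14/27)/ε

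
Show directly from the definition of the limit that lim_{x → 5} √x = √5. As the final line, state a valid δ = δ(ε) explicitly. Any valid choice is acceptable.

Suppose ε > 0. We want δ > 0 such that 0 < |x − 5| < δ implies |√x − √5| < ε.
Multiplying by the conjugate, |√x − √5| = |x − 5|/(√x + √5).
Restrict δ ≤ 5 so that |x − 5| < 5 forces x > 0, and then √x + √5 > √5.
Hence |√x − √5| < |x − 5|/√5, which is < ε once |x − 5| < √5·ε.
Take δ = min(5, √5·ε). If 0 < |x − 5| < δ then x > 0 and |√x − √5| < |x − 5|/√5 < ε.

δ = min(5, √5·ε)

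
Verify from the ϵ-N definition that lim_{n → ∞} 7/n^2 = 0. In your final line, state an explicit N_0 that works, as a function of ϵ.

Fix ϵ > 0. For n ≥ 1, |7/n^2 − 0| = 7/n^2.
7/n^2 < ϵ ⇔ n^2 > 7/ϵ ⇔ n > (7/ϵ)^{1/2}.
Take N_0 = (7/ϵ)^{1/2}. Then n > N_0 implies 7/n^2 < ϵ.

N_0 = (7/ϵ)^{1/2}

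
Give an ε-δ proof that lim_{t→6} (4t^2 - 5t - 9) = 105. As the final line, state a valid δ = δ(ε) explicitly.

δ = min(1, ε/47)

Suppose ε > 0. We want δ > 0 such that 0 < |t − 6| < δ implies |(4t^2 - 5t - 9) − 105| < ε.
(4t^2 - 5t - 9) − 105 = 4t^2 - 5t - 114 = (t − 6)(4t + 19).
So |(4t^2 - 5t - 9) − 105| = |t − 6|·|4t + 19|.
Require δ ≤ 1. Then |t − 6| < 1 gives |t| < 7, and by the triangle inequality |4t + 19| ≤ 4·7 + 19 = 47.
Hence |(4t^2 - 5t - 9) − 105| ≤ 47|t − 6| < ε provided |t − 6| < ε/47.
Take δ = min(1, ε/47). Then 0 < |t − 6| < δ gives both |t − 6| < 1 and |t − 6| < ε/47, so |(4t^2 - 5t - 9) − 105| < ε.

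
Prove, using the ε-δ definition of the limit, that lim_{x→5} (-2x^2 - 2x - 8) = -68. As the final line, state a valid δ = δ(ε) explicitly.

δ = min(1, ε/24)

Fix ε > 0. We want δ > 0 such that 0 < |x − 5| < δ implies |(-2x^2 - 2x - 8) + 68| < ε.
(-2x^2 - 2x - 8) + 68 = -2x^2 - 2x + 60 = (x − 5)(-2x - 12).
So |(-2x^2 - 2x - 8) + 68| = |x − 5|·|-2x - 12|.
Require δ ≤ 1. Then |x − 5| < 1 gives |x| < 6, and by the triangle inequality |-2x - 12| ≤ 2·6 + 12 = 24.
Hence |(-2x^2 - 2x - 8) + 68| ≤ 24|x − 5| < ε provided |x − 5| < ε/24.
Take δ = min(1, ε/24). Then 0 < |x − 5| < δ gives both |x − 5| < 1 and |x − 5| < ε/24, so |(-2x^2 - 2x - 8) + 68| < ε.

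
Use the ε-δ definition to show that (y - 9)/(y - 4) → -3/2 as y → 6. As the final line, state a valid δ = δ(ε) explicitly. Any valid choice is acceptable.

Let ε > 0 be given. We want δ > 0 with 0 < |y − 6| < δ ⇒ |(y - 9)/(y - 4) + 3/2| < ε.
Combining over a common denominator, (y - 9)/(y - 4) + 3/2 = [(y - 9)·2 − (-3)·(y - 4)] / [2·(y - 4)] = 5(y − 6) / (2(y - 4)).
So |(y - 9)/(y - 4) + 3/2| = 5|y − 6| / (2·|y − 4|).
Restrict δ ≤ 1. Then |y − 6| < 1 gives |y − 4| = |(y − 6) + 2| ≥ 2 − 1 = 1.
Hence |(y - 9)/(y - 4) + 3/2| < 5|y − 6|/(2·1) = (5/2)|y − 6|, which is < ε once |y − 6| < (2/5)ε.
Take δ = min(1, (2/5)ε). Then 0 < |y − 6| < δ forces both bounds, so |(y - 9)/(y - 4) + 3/2| < ε.

δ = min(1, (2/5)ε)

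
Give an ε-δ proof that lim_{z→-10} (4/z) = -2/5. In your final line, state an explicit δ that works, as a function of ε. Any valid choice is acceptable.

Suppose ε > 0. We seek δ > 0 such that 0 < |z + 10| < δ implies |4/z + 2/5| < ε.
|4/z + 2/5| = 4·|-10 − z|/(10·|z|) = 4|z + 10|/(10|z|).
Restrict δ ≤ 5. Then |z + 10| < 5 gives |z| > 5, so 10|z| > 50.
Then |4/z + 2/5| < 4|z + 10|/50, which is < ε when |z + 10| < (25/2)ε.
Take δ = min(5, (25/2)ε). Then 0 < |z + 10| < δ gives both |z + 10| < 5 and |z + 10| < (25/2)ε, so |4/z + 2/5| < ε.

δ = min(5, (25/2)ε)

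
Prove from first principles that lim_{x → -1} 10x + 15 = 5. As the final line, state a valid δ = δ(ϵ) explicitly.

δ = ϵ/10

Fix ϵ > 0. We need δ > 0 so that 0 < |x + 1| < δ implies |(10x + 15) − 5| < ϵ.
Since (10x + 15) − 5 = 10(x + 1), we have |(10x + 15) − 5| = 10|x + 1|.
So 10|x + 1| < ϵ exactly when |x + 1| < ϵ/10.
Take δ = ϵ/10. If 0 < |x + 1| < δ then |(10x + 15) − 5| = 10|x + 1| < 10·(ϵ/10) = ϵ.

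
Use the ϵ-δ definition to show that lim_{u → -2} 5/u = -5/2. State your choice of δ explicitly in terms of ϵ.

Let ϵ > 0. We seek δ > 0 such that 0 < |u + 2| < δ implies |5/u + 5/2| < ϵ.
|5/u + 5/2| = 5·|-2 − u|/(2·|u|) = 5|u + 2|/(2|u|).
Require δ ≤ 1 so that |u| > 2 − 1 = 1, hence 2|u| > 2.
Then |5/u + 5/2| < 5|u + 2|/2, which is < ϵ when |u + 2| < (2/5)ϵ.
Take δ = min(1, (2/5)ϵ). Then 0 < |u + 2| < δ gives both |u + 2| < 1 and |u + 2| < (2/5)ϵ, so |5/u + 5/2| < ϵ.

δ = min(1, (2/5)ϵ)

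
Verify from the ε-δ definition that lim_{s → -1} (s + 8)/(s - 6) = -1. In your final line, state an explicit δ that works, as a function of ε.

Fix ε > 0. We want δ > 0 with 0 < |s + 1| < δ ⇒ |(s + 8)/(s - 6) + 1| < ε.
Combining over a common denominator, (s + 8)/(s - 6) + 1 = [(s + 8)·(-7) − 7·(s - 6)] / [(-7)·(s - 6)] = -14(s + 1) / ((-7)(s - 6)).
So |(s + 8)/(s - 6) + 1| = 14|s + 1| / (7·|s − 6|).
Require δ ≤ 7/2, so |s − 6| ≥ |-7| − |s + 1| > 7 − 7/2 = 7/2.
Hence |(s + 8)/(s - 6) + 1| < 14|s + 1|/(7·(7/2)) = (4/7)|s + 1|, which is < ε once |s + 1| < (7/4)ε.
Take δ = min(7/2, (7/4)ε). Then 0 < |s + 1| < δ forces both bounds, so |(s + 8)/(s - 6) + 1| < ε.

δ = min(7/2, (7/4)ε)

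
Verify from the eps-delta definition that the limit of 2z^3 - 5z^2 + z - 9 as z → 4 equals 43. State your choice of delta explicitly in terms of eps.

delta = min(2, eps/103)

Let eps > 0. We want delta > 0 such that 0 < |z − 4| < delta implies |(2z^3 - 5z^2 + z - 9) − 43| < eps.
(2z^3 - 5z^2 + z - 9) − 43 = 2z^3 - 5z^2 + z - 52 = (z − 4)(2z^2 + 3z + 13).
So |(2z^3 - 5z^2 + z - 9) − 43| = |z − 4|·|2z^2 + 3z + 13|.
Assume first that |z − 4| < 2, so |z| < 6. Then |2z^2 + 3z + 13| ≤ 2·6^2 + 3·6 + 13 = 103.
Hence |(2z^3 - 5z^2 + z - 9) − 43| ≤ 103|z − 4| < eps provided |z − 4| < eps/103.
Choosing delta = min(2, eps/103) ensures both conditions, hence |(2z^3 - 5z^2 + z - 9) − 43| < eps.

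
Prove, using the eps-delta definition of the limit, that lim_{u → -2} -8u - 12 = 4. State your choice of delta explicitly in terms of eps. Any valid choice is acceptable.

delta = eps/8

Fix eps > 0. We need delta > 0 so that 0 < |u + 2| < delta implies |(-8u - 12) − 4| < eps.
|(-8u - 12) − 4| = |-8u - 16| = 8|u + 2|.
So 8|u + 2| < eps exactly when |u + 2| < eps/8.
Take delta = eps/8. If 0 < |u + 2| < delta then |(-8u - 12) − 4| = 8|u + 2| < 8·(eps/8) = eps.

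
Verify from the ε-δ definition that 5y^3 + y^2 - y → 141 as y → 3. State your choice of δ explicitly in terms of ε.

Fix ε > 0. We want δ > 0 such that 0 < |y − 3| < δ implies |(5y^3 + y^2 - y) − 141| < ε.
(5y^3 + y^2 - y) − 141 = 5y^3 + y^2 - y - 141 = (y − 3)(5y^2 + 16y + 47).
So |(5y^3 + y^2 - y) − 141| = |y − 3|·|5y^2 + 16y + 47|.
Assume first that |y − 3| < 1, so |y| < 4. Then |5y^2 + 16y + 47| ≤ 5·4^2 + 16·4 + 47 = 191.
Hence |(5y^3 + y^2 - y) − 141| ≤ 191|y − 3| < ε provided |y − 3| < ε/191.
Choosing δ = min(1, ε/191) ensures both conditions, hence |(5y^3 + y^2 - y) − 141| < ε.

δ = min(1, ε/191)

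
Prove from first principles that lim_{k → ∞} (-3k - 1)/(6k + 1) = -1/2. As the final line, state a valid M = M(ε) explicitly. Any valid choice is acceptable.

Fix ε > 0. For k ≥ 1, |(-3k - 1)/(6k + 1) + 1/2| = |-3|/(6(6k + 1)) = 3/(6(6k + 1)).
Since 6k + 1 ≥ 6k for k ≥ 1, this is ≤ 3/(6·6k) = (1/12)/k.
So |(-3k - 1)/(6k + 1) + 1/2| < ε whenever k > (1/12)/ε.
Take M = (1/12)/ε. If k > M then |(-3k - 1)/(6k + 1) + 1/2| ≤ (1/12)/k < ε.

M = (1/12)/ε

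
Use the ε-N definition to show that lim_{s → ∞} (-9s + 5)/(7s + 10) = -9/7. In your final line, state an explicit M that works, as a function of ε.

M = (125/49)/ε

Fix ε > 0. We seek M > 0 such that s > M implies |(-9s + 5)/(7s + 10) + 9/7| < ε.
(-9s + 5)/(7s + 10) + 9/7 = (7(-9s + 5) − (-9)(7s + 10)) / (7(7s + 10)) = 125/(7(7s + 10)).
For s > 0 we have 7s + 10 > 7s, so |(-9s + 5)/(7s + 10) + 9/7| = 125/(7(7s + 10)) < 125/(7·7s) = (125/49)/s.
Thus |(-9s + 5)/(7s + 10) + 9/7| < ε whenever s > (125/49)/ε.
Take M = (125/49)/ε. If s > M then |(-9s + 5)/(7s + 10) + 9/7| < (125/49)/s < ε.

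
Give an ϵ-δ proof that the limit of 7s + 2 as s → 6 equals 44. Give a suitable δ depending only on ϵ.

δ = ϵ/7

Let ϵ > 0 be given. We need δ > 0 so that 0 < |s − 6| < δ implies |(7s + 2) − 44| < ϵ.
|(7s + 2) − 44| = |7s - 42| = 7|s − 6|.
So 7|s − 6| < ϵ exactly when |s − 6| < ϵ/7.
Choosing δ = ϵ/7 gives |(7s + 2) − 44| = 7|s − 6| < ϵ whenever |s − 6| < δ.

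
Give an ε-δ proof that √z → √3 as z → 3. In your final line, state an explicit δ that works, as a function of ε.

Let ε > 0. We want δ > 0 such that 0 < |z − 3| < δ implies |√z − √3| < ε.
Rationalise: √z − √3 = (z − 3)/(√z + √3), so |√z − √3| = |z − 3|/(√z + √3).
Restrict δ ≤ 3 so that |z − 3| < 3 forces z > 0, and then √z + √3 > √3.
Hence |√z − √3| < |z − 3|/√3, which is < ε once |z − 3| < √3·ε.
Take δ = min(3, √3·ε). If 0 < |z − 3| < δ then z > 0 and |√z − √3| < |z − 3|/√3 < ε.

δ = min(3, √3·ε)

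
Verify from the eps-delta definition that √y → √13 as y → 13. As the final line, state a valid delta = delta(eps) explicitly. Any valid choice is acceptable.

Let eps > 0 be given. We want delta > 0 such that 0 < |y − 13| < delta implies |√y − √13| < eps.
Multiplying by the conjugate, |√y − √13| = |y − 13|/(√y + √13).
Restrict delta ≤ 13 so that |y − 13| < 13 forces y > 0, and then √y + √13 > √13.
Hence |√y − √13| < |y − 13|/√13, which is < eps once |y − 13| < √13·eps.
Take delta = min(13, √13·eps). If 0 < |y − 13| < delta then y > 0 and |√y − √13| < |y − 13|/√13 < eps.

delta = min(13, √13·eps)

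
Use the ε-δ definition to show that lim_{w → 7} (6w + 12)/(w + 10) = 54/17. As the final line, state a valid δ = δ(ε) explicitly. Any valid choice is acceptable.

Fix ε > 0. We want δ > 0 with 0 < |w − 7| < δ ⇒ |(6w + 12)/(w + 10) − (54/17)| < ε.
Combining over a common denominator, (6w + 12)/(w + 10) − (54/17) = [(6w + 12)·17 − 54·(w + 10)] / [17·(w + 10)] = 48(w − 7) / (17(w + 10)).
So |(6w + 12)/(w + 10) − (54/17)| = 48|w − 7| / (17·|w + 10|).
Restrict δ ≤ 17/2. Then |w − 7| < 17/2 gives |w + 10| = |(w − 7) + 17| ≥ 17 − 17/2 = 17/2.
Hence |(6w + 12)/(w + 10) − (54/17)| < 48|w − 7|/(17·(17/2)) = (96/289)|w − 7|, which is < ε once |w − 7| < (289/96)ε.
Take δ = min(17/2, (289/96)ε). Then 0 < |w − 7| < δ forces both bounds, so |(6w + 12)/(w + 10) − (54/17)| < ε.

δ = min(17/2, (289/96)ε)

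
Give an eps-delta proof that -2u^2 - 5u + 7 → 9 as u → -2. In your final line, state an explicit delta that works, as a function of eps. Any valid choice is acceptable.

delta = min(2, eps/9)

Let eps > 0. We want delta > 0 such that 0 < |u + 2| < delta implies |(-2u^2 - 5u + 7) − 9| < eps.
(-2u^2 - 5u + 7) − 9 = -2u^2 - 5u - 2 = (u + 2)(-2u - 1).
So |(-2u^2 - 5u + 7) − 9| = |u + 2|·|-2u - 1|.
Require delta ≤ 2. Then |u + 2| < 2 gives |u| < 4, and by the triangle inequality |-2u - 1| ≤ 2·4 + 1 = 9.
Hence |(-2u^2 - 5u + 7) − 9| ≤ 9|u + 2| < eps provided |u + 2| < eps/9.
Take delta = min(2, eps/9). Then 0 < |u + 2| < delta gives both |u + 2| < 2 and |u + 2| < eps/9, so |(-2u^2 - 5u + 7) − 9| < eps.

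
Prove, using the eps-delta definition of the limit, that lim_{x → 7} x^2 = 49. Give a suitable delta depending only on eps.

Fix eps > 0. We seek delta > 0 with 0 < |x − 7| < delta ⇒ |x^2 − 49| < eps.
Factor: x^2 − 49 = (x − 7)(x + 7), so |x^2 − 49| = |x − 7|·|x + 7|.
Impose delta ≤ 2 so that |x| < 9; then |x + 7| ≤ 16.
Hence |x^2 − 49| ≤ 16|x − 7|, which is < eps once |x − 7| < eps/16.
Take delta = min(2, eps/16). If 0 < |x − 7| < delta then both bounds hold and |x^2 − 49| ≤ 16|x − 7| < 16·(eps/16) = eps.

delta = min(2, eps/16)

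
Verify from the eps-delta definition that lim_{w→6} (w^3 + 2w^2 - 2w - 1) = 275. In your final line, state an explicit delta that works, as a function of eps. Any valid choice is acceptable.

Fix eps > 0. We want delta > 0 such that 0 < |w − 6| < delta implies |(w^3 + 2w^2 - 2w - 1) − 275| < eps.
(w^3 + 2w^2 - 2w - 1) − 275 = w^3 + 2w^2 - 2w - 276 = (w − 6)(w^2 + 8w + 46).
So |(w^3 + 2w^2 - 2w - 1) − 275| = |w − 6|·|w^2 + 8w + 46|.
Require delta ≤ 2. Then |w − 6| < 2 gives |w| < 8, and by the triangle inequality |w^2 + 8w + 46| ≤ 8^2 + 8·8 + 46 = 174.
Hence |(w^3 + 2w^2 - 2w - 1) − 275| ≤ 174|w − 6| < eps provided |w − 6| < eps/174.
Choosing delta = min(2, eps/174) ensures both conditions, hence |(w^3 + 2w^2 - 2w - 1) − 275| < eps.

delta = min(2, eps/174)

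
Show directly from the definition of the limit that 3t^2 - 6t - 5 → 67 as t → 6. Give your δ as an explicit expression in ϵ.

Let ϵ > 0 be given. We want δ > 0 such that 0 < |t − 6| < δ implies |(3t^2 - 6t - 5) − 67| < ϵ.
(3t^2 - 6t - 5) − 67 = 3t^2 - 6t - 72 = (t − 6)(3t + 12).
So |(3t^2 - 6t - 5) − 67| = |t − 6|·|3t + 12|.
Require δ ≤ 2. Then |t − 6| < 2 gives |t| < 8, and by the triangle inequality |3t + 12| ≤ 3·8 + 12 = 36.
Hence |(3t^2 - 6t - 5) − 67| ≤ 36|t − 6| < ϵ provided |t − 6| < ϵ/36.
Take δ = min(2, ϵ/36). Then 0 < |t − 6| < δ gives both |t − 6| < 2 and |t − 6| < ϵ/36, so |(3t^2 - 6t - 5) − 67| < ϵ.

δ = min(2, ϵ/36)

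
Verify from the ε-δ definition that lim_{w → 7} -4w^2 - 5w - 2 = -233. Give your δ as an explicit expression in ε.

δ = min(1, ε/65)

Suppose ε > 0. We want δ > 0 such that 0 < |w − 7| < δ implies |(-4w^2 - 5w - 2) + 233| < ε.
(-4w^2 - 5w - 2) + 233 = -4w^2 - 5w + 231 = (w − 7)(-4w - 33).
So |(-4w^2 - 5w - 2) + 233| = |w − 7|·|-4w - 33|.
Require δ ≤ 1. Then |w − 7| < 1 gives |w| < 8, and by the triangle inequality |-4w - 33| ≤ 4·8 + 33 = 65.
Hence |(-4w^2 - 5w - 2) + 233| ≤ 65|w − 7| < ε provided |w − 7| < ε/65.
Choosing δ = min(1, ε/65) ensures both conditions, hence |(-4w^2 - 5w - 2) + 233| < ε.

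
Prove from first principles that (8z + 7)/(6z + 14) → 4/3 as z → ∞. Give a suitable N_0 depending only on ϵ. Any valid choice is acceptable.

Let ϵ > 0 be given. We seek N_0 > 0 such that z > N_0 implies |(8z + 7)/(6z + 14) − (4/3)| < ϵ.
(8z + 7)/(6z + 14) − (4/3) = (6(8z + 7) − 8(6z + 14)) / (6(6z + 14)) = -70/(6(6z + 14)).
For z > 0 we have 6z + 14 > 6z, so |(8z + 7)/(6z + 14) − (4/3)| = 70/(6(6z + 14)) < 70/(6·6z) = (35/18)/z.
Thus |(8z + 7)/(6z + 14) − (4/3)| < ϵ whenever z > (35/18)/ϵ.
Take N_0 = (35/18)/ϵ. If z > N_0 then |(8z + 7)/(6z + 14) − (4/3)| < (35/18)/z < ϵ.

N_0 = (35/18)/ϵ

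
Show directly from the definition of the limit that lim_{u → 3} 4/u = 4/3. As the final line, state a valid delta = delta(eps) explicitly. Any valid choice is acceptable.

Fix eps > 0. We seek delta > 0 such that 0 < |u − 3| < delta implies |4/u − (4/3)| < eps.
|4/u − (4/3)| = 4·|3 − u|/(3·|u|) = 4|u − 3|/(3|u|).
Require delta ≤ 3/2 so that |u| > 3 − 3/2 = 3/2, hence 3|u| > 9/2.
Then |4/u − (4/3)| < 4|u − 3|/(9/2), which is < eps when |u − 3| < (9/8)eps.
Take delta = min(3/2, (9/8)eps). Then 0 < |u − 3| < delta gives both |u − 3| < 3/2 and |u − 3| < (9/8)eps, so |4/u − (4/3)| < eps.

delta = min(3/2, (9/8)eps)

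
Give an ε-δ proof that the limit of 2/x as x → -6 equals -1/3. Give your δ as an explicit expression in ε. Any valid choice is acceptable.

δ = min(3, 9ε)

Let ε > 0. We seek δ > 0 such that 0 < |x + 6| < δ implies |2/x + 1/3| < ε.
|2/x + 1/3| = 2·|-6 − x|/(6·|x|) = 2|x + 6|/(6|x|).
Restrict δ ≤ 3. Then |x + 6| < 3 gives |x| > 3, so 6|x| > 18.
Then |2/x + 1/3| < 2|x + 6|/18, which is < ε when |x + 6| < 9ε.
Take δ = min(3, 9ε). Then 0 < |x + 6| < δ gives both |x + 6| < 3 and |x + 6| < 9ε, so |2/x + 1/3| < ε.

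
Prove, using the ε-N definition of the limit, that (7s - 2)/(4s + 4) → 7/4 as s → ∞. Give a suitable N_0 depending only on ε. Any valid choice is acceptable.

Fix ε > 0. We seek N_0 > 0 such that s > N_0 implies |(7s - 2)/(4s + 4) − (7/4)| < ε.
(7s - 2)/(4s + 4) − (7/4) = (4(7s - 2) − 7(4s + 4)) / (4(4s + 4)) = -36/(4(4s + 4)).
For s > 0 we have 4s + 4 > 4s, so |(7s - 2)/(4s + 4) − (7/4)| = 36/(4(4s + 4)) < 36/(4·4s) = (9/4)/s.
Thus |(7s - 2)/(4s + 4) − (7/4)| < ε whenever s > (9/4)/ε.
Take N_0 = (9/4)/ε. If s > N_0 then |(7s - 2)/(4s + 4) − (7/4)| < (9/4)/s < ε.

N_0 = (9/4)/ε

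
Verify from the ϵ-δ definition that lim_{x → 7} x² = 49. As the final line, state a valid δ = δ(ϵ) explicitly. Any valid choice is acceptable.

δ = min(1, ϵ/15)

Suppose ϵ > 0. We seek δ > 0 with 0 < |x − 7| < δ ⇒ |x² − 49| < ϵ.
Factor: x² − 49 = (x − 7)(x + 7), so |x² − 49| = |x − 7|·|x + 7|.
Restrict δ ≤ 1. Then |x − 7| < 1 gives |x| < 8, so by the triangle inequality |x + 7| ≤ 8 + 7 = 15.
Hence |x² − 49| ≤ 15|x − 7|, which is < ϵ once |x − 7| < ϵ/15.
Take δ = min(1, ϵ/15). If 0 < |x − 7| < δ then both bounds hold and |x² − 49| ≤ 15|x − 7| < 15·(ϵ/15) = ϵ.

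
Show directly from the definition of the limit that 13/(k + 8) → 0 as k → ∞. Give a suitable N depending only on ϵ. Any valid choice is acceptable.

Let ϵ > 0 be given. For k ≥ 1, |13/(k + 8) − 0| = 13/(k + 8) ≤ 13/k.
We need 13/k < ϵ, i.e. k > 13/ϵ.
Take N = 13/ϵ. If k > N then |13/(k + 8)| ≤ 13/k < ϵ.

N = 13/ϵ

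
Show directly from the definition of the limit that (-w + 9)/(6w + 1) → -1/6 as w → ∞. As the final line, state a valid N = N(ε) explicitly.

N = (55/36)/ε

Let ε > 0. We seek N > 0 such that w > N implies |(-w + 9)/(6w + 1) + 1/6| < ε.
(-w + 9)/(6w + 1) + 1/6 = (6(-w + 9) − (-1)(6w + 1)) / (6(6w + 1)) = 55/(6(6w + 1)).
For w > 0 we have 6w + 1 > 6w, so |(-w + 9)/(6w + 1) + 1/6| = 55/(6(6w + 1)) < 55/(6·6w) = (55/36)/w.
Thus |(-w + 9)/(6w + 1) + 1/6| < ε whenever w > (55/36)/ε.
Take N = (55/36)/ε. If w > N then |(-w + 9)/(6w + 1) + 1/6| < (55/36)/w < ε.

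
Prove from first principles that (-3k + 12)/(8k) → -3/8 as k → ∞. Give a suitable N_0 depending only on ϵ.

N_0 = (3/2)/ϵ

Let ϵ > 0 be given. For k ≥ 1, |(-3k + 12)/(8k) + 3/8| = |96|/(8(8k)) = 96/(8(8k)).
Since 8k ≥ 8k for k ≥ 1, this is ≤ 96/(8·8k) = (3/2)/k.
So |(-3k + 12)/(8k) + 3/8| < ϵ whenever k > (3/2)/ϵ.
Take N_0 = (3/2)/ϵ. If k > N_0 then |(-3k + 12)/(8k) + 3/8| ≤ (3/2)/k < ϵ.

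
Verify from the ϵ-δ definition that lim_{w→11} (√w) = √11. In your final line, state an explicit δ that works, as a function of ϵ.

δ = min(11, √11·ϵ)

Suppose ϵ > 0. We want δ > 0 such that 0 < |w − 11| < δ implies |√w − √11| < ϵ.
Multiplying by the conjugate, |√w − √11| = |w − 11|/(√w + √11).
Restrict δ ≤ 11 so that |w − 11| < 11 forces w > 0, and then √w + √11 > √11.
Hence |√w − √11| < |w − 11|/√11, which is < ϵ once |w − 11| < √11·ϵ.
Take δ = min(11, √11·ϵ). If 0 < |w − 11| < δ then w > 0 and |√w − √11| < |w − 11|/√11 < ϵ.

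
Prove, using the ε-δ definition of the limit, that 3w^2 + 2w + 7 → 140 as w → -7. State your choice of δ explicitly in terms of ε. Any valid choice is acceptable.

δ = min(1, ε/43)

Suppose ε > 0. We want δ > 0 such that 0 < |w + 7| < δ implies |(3w^2 + 2w + 7) − 140| < ε.
(3w^2 + 2w + 7) − 140 = 3w^2 + 2w - 133 = (w + 7)(3w - 19).
So |(3w^2 + 2w + 7) − 140| = |w + 7|·|3w - 19|.
Require δ ≤ 1. Then |w + 7| < 1 gives |w| < 8, and by the triangle inequality |3w - 19| ≤ 3·8 + 19 = 43.
Hence |(3w^2 + 2w + 7) − 140| ≤ 43|w + 7| < ε provided |w + 7| < ε/43.
Take δ = min(1, ε/43). Then 0 < |w + 7| < δ gives both |w + 7| < 1 and |w + 7| < ε/43, so |(3w^2 + 2w + 7) − 140| < ε.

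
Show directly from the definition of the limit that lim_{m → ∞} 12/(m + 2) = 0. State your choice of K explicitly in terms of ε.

Fix ε > 0. For m ≥ 1, |12/(m + 2) − 0| = 12/(m + 2) ≤ 12/m.
We need 12/m < ε, i.e. m > 12/ε.
Take K = 12/ε. If m > K then |12/(m + 2)| ≤ 12/m < ε.

K = 12/ε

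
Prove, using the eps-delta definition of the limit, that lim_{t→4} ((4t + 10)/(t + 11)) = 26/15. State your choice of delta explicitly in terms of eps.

delta = min(15/2, (225/68)eps)

Fix eps > 0. We want delta > 0 with 0 < |t − 4| < delta ⇒ |(4t + 10)/(t + 11) − (26/15)| < eps.
Combining over a common denominator, (4t + 10)/(t + 11) − (26/15) = [(4t + 10)·15 − 26·(t + 11)] / [15·(t + 11)] = 34(t − 4) / (15(t + 11)).
So |(4t + 10)/(t + 11) − (26/15)| = 34|t − 4| / (15·|t + 11|).
Require delta ≤ 15/2, so |t + 11| ≥ |15| − |t − 4| > 15 − 15/2 = 15/2.
Hence |(4t + 10)/(t + 11) − (26/15)| < 34|t − 4|/(15·(15/2)) = (68/225)|t − 4|, which is < eps once |t − 4| < (225/68)eps.
Take delta = min(15/2, (225/68)eps). Then 0 < |t − 4| < delta forces both bounds, so |(4t + 10)/(t + 11) − (26/15)| < eps.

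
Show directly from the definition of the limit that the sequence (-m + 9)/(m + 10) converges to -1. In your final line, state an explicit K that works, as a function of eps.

Let eps > 0 be given. For m ≥ 1, |(-m + 9)/(m + 10) + 1| = |19|/((m + 10)) = 19/((m + 10)).
Since m + 10 ≥ m for m ≥ 1, this is ≤ 19/(m) = 19/m.
So |(-m + 9)/(m + 10) + 1| < eps whenever m > 19/eps.
Take K = 19/eps. If m > K then |(-m + 9)/(m + 10) + 1| ≤ 19/m < eps.

K = 19/eps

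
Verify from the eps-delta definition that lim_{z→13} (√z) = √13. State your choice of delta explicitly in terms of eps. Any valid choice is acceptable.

Let eps > 0. We want delta > 0 such that 0 < |z − 13| < delta implies |√z − √13| < eps.
Rationalise: √z − √13 = (z − 13)/(√z + √13), so |√z − √13| = |z − 13|/(√z + √13).
Restrict delta ≤ 13 so that |z − 13| < 13 forces z > 0, and then √z + √13 > √13.
Hence |√z − √13| < |z − 13|/√13, which is < eps once |z − 13| < √13·eps.
Take delta = min(13, √13·eps). If 0 < |z − 13| < delta then z > 0 and |√z − √13| < |z − 13|/√13 < eps.

delta = min(13, √13·eps)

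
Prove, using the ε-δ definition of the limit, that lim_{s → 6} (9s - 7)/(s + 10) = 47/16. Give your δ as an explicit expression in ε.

δ = min(8, (128/97)ε)

Let ε > 0 be given. We want δ > 0 with 0 < |s − 6| < δ ⇒ |(9s - 7)/(s + 10) − (47/16)| < ε.
Combining over a common denominator, (9s - 7)/(s + 10) − (47/16) = [(9s - 7)·16 − 47·(s + 10)] / [16·(s + 10)] = 97(s − 6) / (16(s + 10)).
So |(9s - 7)/(s + 10) − (47/16)| = 97|s − 6| / (16·|s + 10|).
Restrict δ ≤ 8. Then |s − 6| < 8 gives |s + 10| = |(s − 6) + 16| ≥ 16 − 8 = 8.
Hence |(9s - 7)/(s + 10) − (47/16)| < 97|s − 6|/(16·8) = (97/128)|s − 6|, which is < ε once |s − 6| < (128/97)ε.
Take δ = min(8, (128/97)ε). Then 0 < |s − 6| < δ forces both bounds, so |(9s - 7)/(s + 10) − (47/16)| < ε.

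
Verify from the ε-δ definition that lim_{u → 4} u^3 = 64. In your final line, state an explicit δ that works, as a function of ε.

Fix ε > 0. We seek δ > 0 with 0 < |u − 4| < δ ⇒ |u^3 − 64| < ε.
Factor: u^3 − 64 = (u − 4)(u^2 + 4u + 16), so |u^3 − 64| = |u − 4|·|u^2 + 4u + 16|.
Restrict δ ≤ 2. Then |u − 4| < 2 gives |u| < 6, so by the triangle inequality |u^2 + 4u + 16| ≤ 6^2 + 4·6 + 16 = 76.
Hence |u^3 − 64| ≤ 76|u − 4|, which is < ε once |u − 4| < ε/76.
Take δ = min(2, ε/76). If 0 < |u − 4| < δ then both bounds hold and |u^3 − 64| ≤ 76|u − 4| < 76·(ε/76) = ε.

δ = min(2, ε/76)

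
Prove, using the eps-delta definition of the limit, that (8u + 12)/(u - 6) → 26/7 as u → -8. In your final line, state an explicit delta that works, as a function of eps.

delta = min(7, (49/30)eps)

Let eps > 0 be given. We want delta > 0 with 0 < |u + 8| < delta ⇒ |(8u + 12)/(u - 6) − (26/7)| < eps.
Combining over a common denominator, (8u + 12)/(u - 6) − (26/7) = [(8u + 12)·(-14) − (-52)·(u - 6)] / [(-14)·(u - 6)] = -60(u + 8) / ((-14)(u - 6)).
So |(8u + 12)/(u - 6) − (26/7)| = 60|u + 8| / (14·|u − 6|).
Restrict delta ≤ 7. Then |u + 8| < 7 gives |u − 6| = |(u + 8) + (-14)| ≥ 14 − 7 = 7.
Hence |(8u + 12)/(u - 6) − (26/7)| < 60|u + 8|/(14·7) = (30/49)|u + 8|, which is < eps once |u + 8| < (49/30)eps.
Take delta = min(7, (49/30)eps). Then 0 < |u + 8| < delta forces both bounds, so |(8u + 12)/(u - 6) − (26/7)| < eps.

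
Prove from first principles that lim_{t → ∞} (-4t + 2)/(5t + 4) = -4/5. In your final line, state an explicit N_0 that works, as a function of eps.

Let eps > 0. We seek N_0 > 0 such that t > N_0 implies |(-4t + 2)/(5t + 4) + 4/5| < eps.
(-4t + 2)/(5t + 4) + 4/5 = (5(-4t + 2) − (-4)(5t + 4)) / (5(5t + 4)) = 26/(5(5t + 4)).
For t > 0 we have 5t + 4 > 5t, so |(-4t + 2)/(5t + 4) + 4/5| = 26/(5(5t + 4)) < 26/(5·5t) = (26/25)/t.
Thus |(-4t + 2)/(5t + 4) + 4/5| < eps whenever t > (26/25)/eps.
Take N_0 = (26/25)/eps. If t > N_0 then |(-4t + 2)/(5t + 4) + 4/5| < (26/25)/t < eps.

N_0 = (26/25)/eps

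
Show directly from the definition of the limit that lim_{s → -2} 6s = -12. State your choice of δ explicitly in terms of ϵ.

δ = ϵ/6

Suppose ϵ > 0. We need δ > 0 so that 0 < |s + 2| < δ implies |(6s) + 12| < ϵ.
|(6s) + 12| = |6s + 12| = 6|s + 2|.
Thus it suffices that |s + 2| < ϵ/6.
Choosing δ = ϵ/6 gives |(6s) + 12| = 6|s + 2| < ϵ whenever |s + 2| < δ.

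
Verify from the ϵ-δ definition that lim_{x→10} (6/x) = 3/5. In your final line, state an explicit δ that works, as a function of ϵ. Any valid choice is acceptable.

Let ϵ > 0 be given. We seek δ > 0 such that 0 < |x − 10| < δ implies |6/x − (3/5)| < ϵ.
|6/x − (3/5)| = 6·|10 − x|/(10·|x|) = 6|x − 10|/(10|x|).
Require δ ≤ 5 so that |x| > 10 − 5 = 5, hence 10|x| > 50.
Then |6/x − (3/5)| < 6|x − 10|/50, which is < ϵ when |x − 10| < (25/3)ϵ.
Take δ = min(5, (25/3)ϵ). Then 0 < |x − 10| < δ gives both |x − 10| < 5 and |x − 10| < (25/3)ϵ, so |6/x − (3/5)| < ϵ.

δ = min(5, (25/3)ϵ)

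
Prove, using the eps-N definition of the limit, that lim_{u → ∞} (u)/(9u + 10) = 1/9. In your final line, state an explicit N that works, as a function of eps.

N = (10/81)/eps

Let eps > 0 be given. We seek N > 0 such that u > N implies |(u)/(9u + 10) − (1/9)| < eps.
(u)/(9u + 10) − (1/9) = (9(u) − (9u + 10)) / (9(9u + 10)) = -10/(9(9u + 10)).
For u > 0 we have 9u + 10 > 9u, so |(u)/(9u + 10) − (1/9)| = 10/(9(9u + 10)) < 10/(9·9u) = (10/81)/u.
Thus |(u)/(9u + 10) − (1/9)| < eps whenever u > (10/81)/eps.
Take N = (10/81)/eps. If u > N then |(u)/(9u + 10) − (1/9)| < (10/81)/u < eps.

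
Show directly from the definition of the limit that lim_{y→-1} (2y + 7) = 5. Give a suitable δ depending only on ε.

Suppose ε > 0. We need δ > 0 so that 0 < |y + 1| < δ implies |(2y + 7) − 5| < ε.
|(2y + 7) − 5| = |2y + 2| = 2|y + 1|.
So 2|y + 1| < ε exactly when |y + 1| < ε/2.
Choosing δ = ε/2 gives |(2y + 7) − 5| = 2|y + 1| < ε whenever |y + 1| < δ.

δ = ε/2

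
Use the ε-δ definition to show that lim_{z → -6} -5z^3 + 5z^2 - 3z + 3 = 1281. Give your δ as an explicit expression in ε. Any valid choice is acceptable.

Let ε > 0. We want δ > 0 such that 0 < |z + 6| < δ implies |(-5z^3 + 5z^2 - 3z + 3) − 1281| < ε.
(-5z^3 + 5z^2 - 3z + 3) − 1281 = -5z^3 + 5z^2 - 3z - 1278 = (z + 6)(-5z^2 + 35z - 213).
So |(-5z^3 + 5z^2 - 3z + 3) − 1281| = |z + 6|·|-5z^2 + 35z - 213|.
Require δ ≤ 1. Then |z + 6| < 1 gives |z| < 7, and by the triangle inequality |-5z^2 + 35z - 213| ≤ 5·7^2 + 35·7 + 213 = 703.
Hence |(-5z^3 + 5z^2 - 3z + 3) − 1281| ≤ 703|z + 6| < ε provided |z + 6| < ε/703.
Choosing δ = min(1, ε/703) ensures both conditions, hence |(-5z^3 + 5z^2 - 3z + 3) − 1281| < ε.

δ = min(1, ε/703)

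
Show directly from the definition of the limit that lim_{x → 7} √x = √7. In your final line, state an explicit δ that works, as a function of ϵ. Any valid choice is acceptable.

Let ϵ > 0. We want δ > 0 such that 0 < |x − 7| < δ implies |√x − √7| < ϵ.
Multiplying by the conjugate, |√x − √7| = |x − 7|/(√x + √7).
Restrict δ ≤ 7 so that |x − 7| < 7 forces x > 0, and then √x + √7 > √7.
Hence |√x − √7| < |x − 7|/√7, which is < ϵ once |x − 7| < √7·ϵ.
Take δ = min(7, √7·ϵ). If 0 < |x − 7| < δ then x > 0 and |√x − √7| < |x − 7|/√7 < ϵ.

δ = min(7, √7·ϵ)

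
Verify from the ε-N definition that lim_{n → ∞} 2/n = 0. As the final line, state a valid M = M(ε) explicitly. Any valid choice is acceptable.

Let ε > 0 be given. For n ≥ 1, |2/n − 0| = 2/(n) ≤ 2/n.
We need 2/n < ε, i.e. n > 2/ε.
Take M = 2/ε. If n > M then |2/n| ≤ 2/n < ε.

M = 2/ε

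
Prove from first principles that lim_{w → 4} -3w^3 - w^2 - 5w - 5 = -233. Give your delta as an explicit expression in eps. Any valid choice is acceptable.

delta = min(1, eps/197)

Let eps > 0. We want delta > 0 such that 0 < |w − 4| < delta implies |(-3w^3 - w^2 - 5w - 5) + 233| < eps.
(-3w^3 - w^2 - 5w - 5) + 233 = -3w^3 - w^2 - 5w + 228 = (w − 4)(-3w^2 - 13w - 57).
So |(-3w^3 - w^2 - 5w - 5) + 233| = |w − 4|·|-3w^2 - 13w - 57|.
Require delta ≤ 1. Then |w − 4| < 1 gives |w| < 5, and by the triangle inequality |-3w^2 - 13w - 57| ≤ 3·5^2 + 13·5 + 57 = 197.
Hence |(-3w^3 - w^2 - 5w - 5) + 233| ≤ 197|w − 4| < eps provided |w − 4| < eps/197.
Choosing delta = min(1, eps/197) ensures both conditions, hence |(-3w^3 - w^2 - 5w - 5) + 233| < eps.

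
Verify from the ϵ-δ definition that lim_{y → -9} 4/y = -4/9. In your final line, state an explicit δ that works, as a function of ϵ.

δ = min(9/2, (81/8)ϵ)

Let ϵ > 0. We seek δ > 0 such that 0 < |y + 9| < δ implies |4/y + 4/9| < ϵ.
|4/y + 4/9| = 4·|-9 − y|/(9·|y|) = 4|y + 9|/(9|y|).
Restrict δ ≤ 9/2. Then |y + 9| < 9/2 gives |y| > 9/2, so 9|y| > 81/2.
Then |4/y + 4/9| < 4|y + 9|/(81/2), which is < ϵ when |y + 9| < (81/8)ϵ.
Take δ = min(9/2, (81/8)ϵ). Then 0 < |y + 9| < δ gives both |y + 9| < 9/2 and |y + 9| < (81/8)ϵ, so |4/y + 4/9| < ϵ.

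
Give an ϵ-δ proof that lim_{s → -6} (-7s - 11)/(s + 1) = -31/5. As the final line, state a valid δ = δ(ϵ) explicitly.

Suppose ϵ > 0. We want δ > 0 with 0 < |s + 6| < δ ⇒ |(-7s - 11)/(s + 1) + 31/5| < ϵ.
Combining over a common denominator, (-7s - 11)/(s + 1) + 31/5 = [(-7s - 11)·(-5) − 31·(s + 1)] / [(-5)·(s + 1)] = 4(s + 6) / ((-5)(s + 1)).
So |(-7s - 11)/(s + 1) + 31/5| = 4|s + 6| / (5·|s + 1|).
Restrict δ ≤ 5/2. Then |s + 6| < 5/2 gives |s + 1| = |(s + 6) + (-5)| ≥ 5 − 5/2 = 5/2.
Hence |(-7s - 11)/(s + 1) + 31/5| < 4|s + 6|/(5·(5/2)) = (8/25)|s + 6|, which is < ϵ once |s + 6| < (25/8)ϵ.
Take δ = min(5/2, (25/8)ϵ). Then 0 < |s + 6| < δ forces both bounds, so |(-7s - 11)/(s + 1) + 31/5| < ϵ.

δ = min(5/2, (25/8)ϵ)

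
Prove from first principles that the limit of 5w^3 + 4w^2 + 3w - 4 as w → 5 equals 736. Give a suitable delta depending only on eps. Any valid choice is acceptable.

delta = min(1, eps/502)

Fix eps > 0. We want delta > 0 such that 0 < |w − 5| < delta implies |(5w^3 + 4w^2 + 3w - 4) − 736| < eps.
(5w^3 + 4w^2 + 3w - 4) − 736 = 5w^3 + 4w^2 + 3w - 740 = (w − 5)(5w^2 + 29w + 148).
So |(5w^3 + 4w^2 + 3w - 4) − 736| = |w − 5|·|5w^2 + 29w + 148|.
Require delta ≤ 1. Then |w − 5| < 1 gives |w| < 6, and by the triangle inequality |5w^2 + 29w + 148| ≤ 5·6^2 + 29·6 + 148 = 502.
Hence |(5w^3 + 4w^2 + 3w - 4) − 736| ≤ 502|w − 5| < eps provided |w − 5| < eps/502.
Take delta = min(1, eps/502). Then 0 < |w − 5| < delta gives both |w − 5| < 1 and |w − 5| < eps/502, so |(5w^3 + 4w^2 + 3w - 4) − 736| < eps.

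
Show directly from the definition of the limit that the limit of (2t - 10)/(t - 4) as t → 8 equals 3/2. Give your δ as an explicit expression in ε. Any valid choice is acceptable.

Fix ε > 0. We want δ > 0 with 0 < |t − 8| < δ ⇒ |(2t - 10)/(t - 4) − (3/2)| < ε.
Combining over a common denominator, (2t - 10)/(t - 4) − (3/2) = [(2t - 10)·4 − 6·(t - 4)] / [4·(t - 4)] = 2(t − 8) / (4(t - 4)).
So |(2t - 10)/(t - 4) − (3/2)| = 2|t − 8| / (4·|t − 4|).
Restrict δ ≤ 2. Then |t − 8| < 2 gives |t − 4| = |(t − 8) + 4| ≥ 4 − 2 = 2.
Hence |(2t - 10)/(t - 4) − (3/2)| < 2|t − 8|/(4·2) = (1/4)|t − 8|, which is < ε once |t − 8| < 4ε.
Take δ = min(2, 4ε). Then 0 < |t − 8| < δ forces both bounds, so |(2t - 10)/(t - 4) − (3/2)| < ε.

δ = min(2, 4ε)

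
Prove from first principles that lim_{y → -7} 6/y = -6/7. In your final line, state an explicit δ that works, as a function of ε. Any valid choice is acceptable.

Let ε > 0. We seek δ > 0 such that 0 < |y + 7| < δ implies |6/y + 6/7| < ε.
|6/y + 6/7| = 6·|-7 − y|/(7·|y|) = 6|y + 7|/(7|y|).
Require δ ≤ 7/2 so that |y| > 7 − 7/2 = 7/2, hence 7|y| > 49/2.
Then |6/y + 6/7| < 6|y + 7|/(49/2), which is < ε when |y + 7| < (49/12)ε.
Take δ = min(7/2, (49/12)ε). Then 0 < |y + 7| < δ gives both |y + 7| < 7/2 and |y + 7| < (49/12)ε, so |6/y + 6/7| < ε.

δ = min(7/2, (49/12)ε)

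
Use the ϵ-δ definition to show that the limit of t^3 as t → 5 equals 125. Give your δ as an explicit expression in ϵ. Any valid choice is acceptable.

δ = min(1, ϵ/91)

Fix ϵ > 0. We seek δ > 0 with 0 < |t − 5| < δ ⇒ |t^3 − 125| < ϵ.
Factor: t^3 − 125 = (t − 5)(t^2 + 5t + 25), so |t^3 − 125| = |t − 5|·|t^2 + 5t + 25|.
Impose δ ≤ 1 so that |t| < 6; then |t^2 + 5t + 25| ≤ 91.
Hence |t^3 − 125| ≤ 91|t − 5|, which is < ϵ once |t − 5| < ϵ/91.
Take δ = min(1, ϵ/91). If 0 < |t − 5| < δ then both bounds hold and |t^3 − 125| ≤ 91|t − 5| < 91·(ϵ/91) = ϵ.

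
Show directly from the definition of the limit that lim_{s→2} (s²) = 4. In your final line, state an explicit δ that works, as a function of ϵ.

Let ϵ > 0. We seek δ > 0 with 0 < |s − 2| < δ ⇒ |s² − 4| < ϵ.
Factor: s² − 4 = (s − 2)(s + 2), so |s² − 4| = |s − 2|·|s + 2|.
Restrict δ ≤ 1. Then |s − 2| < 1 gives |s| < 3, so by the triangle inequality |s + 2| ≤ 3 + 2 = 5.
Hence |s² − 4| ≤ 5|s − 2|, which is < ϵ once |s − 2| < ϵ/5.
Take δ = min(1, ϵ/5). If 0 < |s − 2| < δ then both bounds hold and |s² − 4| ≤ 5|s − 2| < 5·(ϵ/5) = ϵ.

δ = min(1, ϵ/5)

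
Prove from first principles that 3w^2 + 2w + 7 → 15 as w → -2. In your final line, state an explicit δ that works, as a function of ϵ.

Let ϵ > 0 be given. We want δ > 0 such that 0 < |w + 2| < δ implies |(3w^2 + 2w + 7) − 15| < ϵ.
(3w^2 + 2w + 7) − 15 = 3w^2 + 2w - 8 = (w + 2)(3w - 4).
So |(3w^2 + 2w + 7) − 15| = |w + 2|·|3w - 4|.
Require δ ≤ 1. Then |w + 2| < 1 gives |w| < 3, and by the triangle inequality |3w - 4| ≤ 3·3 + 4 = 13.
Hence |(3w^2 + 2w + 7) − 15| ≤ 13|w + 2| < ϵ provided |w + 2| < ϵ/13.
Choosing δ = min(1, ϵ/13) ensures both conditions, hence |(3w^2 + 2w + 7) − 15| < ϵ.

δ = min(1, ϵ/13)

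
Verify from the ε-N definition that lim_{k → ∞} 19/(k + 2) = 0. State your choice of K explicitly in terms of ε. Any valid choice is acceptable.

K = 19/ε

Let ε > 0 be given. For k ≥ 1, |19/(k + 2) − 0| = 19/(k + 2) ≤ 19/k.
We need 19/k < ε, i.e. k > 19/ε.
Take K = 19/ε. If k > K then |19/(k + 2)| ≤ 19/k < ε.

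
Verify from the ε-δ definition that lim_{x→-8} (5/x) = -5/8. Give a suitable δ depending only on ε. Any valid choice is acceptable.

δ = min(4, (32/5)ε)

Let ε > 0 be given. We seek δ > 0 such that 0 < |x + 8| < δ implies |5/x + 5/8| < ε.
|5/x + 5/8| = 5·|-8 − x|/(8·|x|) = 5|x + 8|/(8|x|).
Require δ ≤ 4 so that |x| > 8 − 4 = 4, hence 8|x| > 32.
Then |5/x + 5/8| < 5|x + 8|/32, which is < ε when |x + 8| < (32/5)ε.
Take δ = min(4, (32/5)ε). Then 0 < |x + 8| < δ gives both |x + 8| < 4 and |x + 8| < (32/5)ε, so |5/x + 5/8| < ε.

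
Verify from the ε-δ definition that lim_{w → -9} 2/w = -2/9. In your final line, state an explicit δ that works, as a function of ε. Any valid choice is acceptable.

Fix ε > 0. We seek δ > 0 such that 0 < |w + 9| < δ implies |2/w + 2/9| < ε.
|2/w + 2/9| = 2·|-9 − w|/(9·|w|) = 2|w + 9|/(9|w|).
Require δ ≤ 9/2 so that |w| > 9 − 9/2 = 9/2, hence 9|w| > 81/2.
Then |2/w + 2/9| < 2|w + 9|/(81/2), which is < ε when |w + 9| < (81/4)ε.
Take δ = min(9/2, (81/4)ε). Then 0 < |w + 9| < δ gives both |w + 9| < 9/2 and |w + 9| < (81/4)ε, so |2/w + 2/9| < ε.

δ = min(9/2, (81/4)ε)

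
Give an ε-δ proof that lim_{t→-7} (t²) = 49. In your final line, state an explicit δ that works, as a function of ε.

Suppose ε > 0. We seek δ > 0 with 0 < |t + 7| < δ ⇒ |t² − 49| < ε.
Factor: t² − 49 = (t + 7)(t - 7), so |t² − 49| = |t + 7|·|t - 7|.
Impose δ ≤ 2 so that |t| < 9; then |t - 7| ≤ 16.
Hence |t² − 49| ≤ 16|t + 7|, which is < ε once |t + 7| < ε/16.
Take δ = min(2, ε/16). If 0 < |t + 7| < δ then both bounds hold and |t² − 49| ≤ 16|t + 7| < 16·(ε/16) = ε.

δ = min(2, ε/16)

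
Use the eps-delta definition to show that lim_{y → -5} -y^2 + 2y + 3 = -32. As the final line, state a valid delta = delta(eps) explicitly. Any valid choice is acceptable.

Let eps > 0. We want delta > 0 such that 0 < |y + 5| < delta implies |(-y^2 + 2y + 3) + 32| < eps.
(-y^2 + 2y + 3) + 32 = -y^2 + 2y + 35 = (y + 5)(-y + 7).
So |(-y^2 + 2y + 3) + 32| = |y + 5|·|-y + 7|.
Require delta ≤ 2. Then |y + 5| < 2 gives |y| < 7, and by the triangle inequality |-y + 7| ≤ 7 + 7 = 14.
Hence |(-y^2 + 2y + 3) + 32| ≤ 14|y + 5| < eps provided |y + 5| < eps/14.
Take delta = min(2, eps/14). Then 0 < |y + 5| < delta gives both |y + 5| < 2 and |y + 5| < eps/14, so |(-y^2 + 2y + 3) + 32| < eps.

delta = min(2, eps/14)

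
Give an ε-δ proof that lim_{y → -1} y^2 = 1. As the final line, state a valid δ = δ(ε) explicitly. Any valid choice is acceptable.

Let ε > 0. We seek δ > 0 with 0 < |y + 1| < δ ⇒ |y^2 − 1| < ε.
Factor: y^2 − 1 = (y + 1)(y - 1), so |y^2 − 1| = |y + 1|·|y - 1|.
Restrict δ ≤ 1. Then |y + 1| < 1 gives |y| < 2, so by the triangle inequality |y - 1| ≤ 2 + 1 = 3.
Hence |y^2 − 1| ≤ 3|y + 1|, which is < ε once |y + 1| < ε/3.
Take δ = min(1, ε/3). If 0 < |y + 1| < δ then both bounds hold and |y^2 − 1| ≤ 3|y + 1| < 3·(ε/3) = ε.

δ = min(1, ε/3)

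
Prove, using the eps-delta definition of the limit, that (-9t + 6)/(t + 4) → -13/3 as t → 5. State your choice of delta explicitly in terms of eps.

Fix eps > 0. We want delta > 0 with 0 < |t − 5| < delta ⇒ |(-9t + 6)/(t + 4) + 13/3| < eps.
Combining over a common denominator, (-9t + 6)/(t + 4) + 13/3 = [(-9t + 6)·9 − (-39)·(t + 4)] / [9·(t + 4)] = -42(t − 5) / (9(t + 4)).
So |(-9t + 6)/(t + 4) + 13/3| = 42|t − 5| / (9·|t + 4|).
Restrict delta ≤ 9/2. Then |t − 5| < 9/2 gives |t + 4| = |(t − 5) + 9| ≥ 9 − 9/2 = 9/2.
Hence |(-9t + 6)/(t + 4) + 13/3| < 42|t − 5|/(9·(9/2)) = (28/27)|t − 5|, which is < eps once |t − 5| < (27/28)eps.
Take delta = min(9/2, (27/28)eps). Then 0 < |t − 5| < delta forces both bounds, so |(-9t + 6)/(t + 4) + 13/3| < eps.

delta = min(9/2, (27/28)eps)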